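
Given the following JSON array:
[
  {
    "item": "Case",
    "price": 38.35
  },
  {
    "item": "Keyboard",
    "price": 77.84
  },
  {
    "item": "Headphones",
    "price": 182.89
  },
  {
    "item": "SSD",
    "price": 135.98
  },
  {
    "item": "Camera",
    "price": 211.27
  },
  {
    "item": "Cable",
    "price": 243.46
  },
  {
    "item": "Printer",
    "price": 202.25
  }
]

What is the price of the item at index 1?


Array index 1 -> Keyboard
price = 77.84

ANSWER: 77.84


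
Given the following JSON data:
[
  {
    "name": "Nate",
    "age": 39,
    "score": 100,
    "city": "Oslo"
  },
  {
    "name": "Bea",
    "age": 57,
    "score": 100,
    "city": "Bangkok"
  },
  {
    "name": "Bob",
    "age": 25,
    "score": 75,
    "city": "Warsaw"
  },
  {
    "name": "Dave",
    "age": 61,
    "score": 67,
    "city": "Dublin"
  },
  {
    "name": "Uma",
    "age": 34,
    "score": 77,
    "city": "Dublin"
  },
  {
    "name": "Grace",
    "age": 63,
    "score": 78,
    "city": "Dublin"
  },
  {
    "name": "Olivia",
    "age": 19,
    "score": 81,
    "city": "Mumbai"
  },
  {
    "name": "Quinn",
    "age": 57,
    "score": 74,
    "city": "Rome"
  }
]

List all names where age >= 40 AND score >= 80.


Checking both conditions:
  Nate (age=39, score=100) -> no
  Bea (age=57, score=100) -> YES
  Bob (age=25, score=75) -> no
  Dave (age=61, score=67) -> no
  Uma (age=34, score=77) -> no
  Grace (age=63, score=78) -> no
  Olivia (age=19, score=81) -> no
  Quinn (age=57, score=74) -> no


ANSWER: Bea


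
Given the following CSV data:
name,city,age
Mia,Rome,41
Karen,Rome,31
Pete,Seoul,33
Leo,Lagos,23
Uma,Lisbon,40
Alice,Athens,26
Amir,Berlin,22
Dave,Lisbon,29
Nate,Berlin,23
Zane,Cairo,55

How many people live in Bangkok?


Scanning city column for 'Bangkok':
Total matches: 0

ANSWER: 0


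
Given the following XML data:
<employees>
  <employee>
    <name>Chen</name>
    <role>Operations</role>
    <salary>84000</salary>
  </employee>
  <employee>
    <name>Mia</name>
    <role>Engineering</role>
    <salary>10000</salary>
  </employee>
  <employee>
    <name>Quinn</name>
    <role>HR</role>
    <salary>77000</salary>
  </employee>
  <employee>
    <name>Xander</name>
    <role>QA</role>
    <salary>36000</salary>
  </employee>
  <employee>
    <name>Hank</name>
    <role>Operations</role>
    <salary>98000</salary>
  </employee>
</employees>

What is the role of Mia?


Searching for <employee> with <name>Mia</name>
Found at position 2
<role>Engineering</role>

ANSWER: Engineering


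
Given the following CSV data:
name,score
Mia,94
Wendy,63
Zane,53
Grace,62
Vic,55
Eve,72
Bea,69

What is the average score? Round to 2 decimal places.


Scores: 94, 63, 53, 62, 55, 72, 69
Sum = 468
Count = 7
Average = 468 / 7 = 66.86

ANSWER: 66.86


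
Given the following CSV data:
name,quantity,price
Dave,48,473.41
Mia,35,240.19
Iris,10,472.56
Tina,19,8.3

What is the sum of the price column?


Values in 'price' column:
  Row 1: 473.41
  Row 2: 240.19
  Row 3: 472.56
  Row 4: 8.3
Sum = 473.41 + 240.19 + 472.56 + 8.3 = 1194.46

ANSWER: 1194.46


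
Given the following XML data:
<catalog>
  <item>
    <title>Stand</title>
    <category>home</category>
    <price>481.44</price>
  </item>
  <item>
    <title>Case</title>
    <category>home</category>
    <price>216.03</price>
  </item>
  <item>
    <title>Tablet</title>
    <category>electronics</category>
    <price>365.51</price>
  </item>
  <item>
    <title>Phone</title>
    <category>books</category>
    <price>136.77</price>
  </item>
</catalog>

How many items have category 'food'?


Scanning <item> elements for <category>food</category>:
Count: 0

ANSWER: 0


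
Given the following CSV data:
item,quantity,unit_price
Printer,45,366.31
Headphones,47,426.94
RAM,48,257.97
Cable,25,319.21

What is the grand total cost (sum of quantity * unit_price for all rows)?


Computing row totals:
  Printer: 45 * 366.31 = 16483.95
  Headphones: 47 * 426.94 = 20066.18
  RAM: 48 * 257.97 = 12382.56
  Cable: 25 * 319.21 = 7980.25
Grand total = 16483.95 + 20066.18 + 12382.56 + 7980.25 = 56912.94

ANSWER: 56912.94


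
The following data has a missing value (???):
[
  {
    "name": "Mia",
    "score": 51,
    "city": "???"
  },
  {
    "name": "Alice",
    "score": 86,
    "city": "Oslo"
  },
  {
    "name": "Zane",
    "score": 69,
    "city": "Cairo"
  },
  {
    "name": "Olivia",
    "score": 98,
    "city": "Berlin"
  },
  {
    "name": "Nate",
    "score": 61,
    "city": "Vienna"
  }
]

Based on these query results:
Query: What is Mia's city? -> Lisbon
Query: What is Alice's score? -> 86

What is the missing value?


The missing value is Mia's city
From query: Mia's city = Lisbon

ANSWER: Lisbon


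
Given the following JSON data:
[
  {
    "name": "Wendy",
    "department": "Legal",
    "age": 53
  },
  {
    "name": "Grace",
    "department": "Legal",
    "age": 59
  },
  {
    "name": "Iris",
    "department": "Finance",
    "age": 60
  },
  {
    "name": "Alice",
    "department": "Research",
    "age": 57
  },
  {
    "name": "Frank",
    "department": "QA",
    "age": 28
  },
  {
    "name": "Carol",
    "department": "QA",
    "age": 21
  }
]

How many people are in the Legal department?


Scanning records for department = Legal
  Record 0: Wendy
  Record 1: Grace
Count: 2

ANSWER: 2


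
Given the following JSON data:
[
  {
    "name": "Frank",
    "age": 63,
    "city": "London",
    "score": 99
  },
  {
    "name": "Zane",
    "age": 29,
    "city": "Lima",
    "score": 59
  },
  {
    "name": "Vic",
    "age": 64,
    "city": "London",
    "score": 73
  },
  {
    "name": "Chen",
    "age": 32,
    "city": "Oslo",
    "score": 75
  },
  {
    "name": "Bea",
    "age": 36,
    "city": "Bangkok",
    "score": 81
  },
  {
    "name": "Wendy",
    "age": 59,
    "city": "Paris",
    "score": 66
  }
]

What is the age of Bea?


Looking up record where name = Bea
Record index: 4
Field 'age' = 36

ANSWER: 36


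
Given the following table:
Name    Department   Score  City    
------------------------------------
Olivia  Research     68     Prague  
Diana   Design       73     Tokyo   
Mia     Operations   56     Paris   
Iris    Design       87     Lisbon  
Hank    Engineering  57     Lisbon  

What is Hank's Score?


Row 5: Hank
Score = 57

ANSWER: 57


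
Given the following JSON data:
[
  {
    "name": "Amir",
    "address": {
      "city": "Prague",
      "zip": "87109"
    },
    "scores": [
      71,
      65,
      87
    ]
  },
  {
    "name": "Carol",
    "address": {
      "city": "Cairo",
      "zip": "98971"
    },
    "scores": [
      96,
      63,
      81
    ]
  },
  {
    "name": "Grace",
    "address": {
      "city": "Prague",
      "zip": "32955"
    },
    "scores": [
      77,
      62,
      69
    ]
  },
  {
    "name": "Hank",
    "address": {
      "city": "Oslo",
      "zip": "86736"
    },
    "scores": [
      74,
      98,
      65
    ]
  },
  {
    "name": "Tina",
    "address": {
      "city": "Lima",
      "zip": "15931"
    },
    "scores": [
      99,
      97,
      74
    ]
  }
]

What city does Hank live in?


Path: records[3].address.city
Value: Oslo

ANSWER: Oslo


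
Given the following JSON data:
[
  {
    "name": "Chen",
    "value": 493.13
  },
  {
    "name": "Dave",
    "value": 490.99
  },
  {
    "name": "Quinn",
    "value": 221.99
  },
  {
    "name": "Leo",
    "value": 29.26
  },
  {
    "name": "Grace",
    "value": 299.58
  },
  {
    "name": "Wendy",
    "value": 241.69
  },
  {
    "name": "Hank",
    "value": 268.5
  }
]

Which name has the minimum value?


Comparing values:
  Chen: 493.13
  Dave: 490.99
  Quinn: 221.99
  Leo: 29.26
  Grace: 299.58
  Wendy: 241.69
  Hank: 268.5
Minimum: Leo (29.26)

ANSWER: Leo


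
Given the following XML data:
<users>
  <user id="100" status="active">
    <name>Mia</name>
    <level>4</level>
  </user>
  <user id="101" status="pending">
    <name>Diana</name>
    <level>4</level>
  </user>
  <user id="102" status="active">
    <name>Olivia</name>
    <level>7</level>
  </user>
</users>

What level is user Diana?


Finding user: Diana
<level>4</level>

ANSWER: 4


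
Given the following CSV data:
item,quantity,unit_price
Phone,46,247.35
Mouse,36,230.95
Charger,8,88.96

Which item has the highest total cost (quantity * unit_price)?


Computing row totals:
  Phone: 11378.1
  Mouse: 8314.2
  Charger: 711.68
Maximum: Phone (11378.1)

ANSWER: Phone


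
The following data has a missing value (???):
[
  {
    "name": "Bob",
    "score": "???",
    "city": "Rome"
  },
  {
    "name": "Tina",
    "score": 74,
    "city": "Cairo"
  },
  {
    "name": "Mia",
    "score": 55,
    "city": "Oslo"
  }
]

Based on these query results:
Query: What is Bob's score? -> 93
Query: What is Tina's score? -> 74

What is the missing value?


The missing value is Bob's score
From query: Bob's score = 93

ANSWER: 93


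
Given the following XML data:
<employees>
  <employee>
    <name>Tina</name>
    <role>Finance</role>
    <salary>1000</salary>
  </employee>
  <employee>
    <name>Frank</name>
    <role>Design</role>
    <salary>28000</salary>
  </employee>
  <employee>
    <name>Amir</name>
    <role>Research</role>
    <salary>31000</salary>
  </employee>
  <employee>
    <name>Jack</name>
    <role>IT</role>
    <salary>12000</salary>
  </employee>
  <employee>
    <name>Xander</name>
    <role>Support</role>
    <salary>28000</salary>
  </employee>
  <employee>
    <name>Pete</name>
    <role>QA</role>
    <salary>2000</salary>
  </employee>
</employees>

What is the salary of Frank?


Searching for <employee> with <name>Frank</name>
Found at position 2
<salary>28000</salary>

ANSWER: 28000


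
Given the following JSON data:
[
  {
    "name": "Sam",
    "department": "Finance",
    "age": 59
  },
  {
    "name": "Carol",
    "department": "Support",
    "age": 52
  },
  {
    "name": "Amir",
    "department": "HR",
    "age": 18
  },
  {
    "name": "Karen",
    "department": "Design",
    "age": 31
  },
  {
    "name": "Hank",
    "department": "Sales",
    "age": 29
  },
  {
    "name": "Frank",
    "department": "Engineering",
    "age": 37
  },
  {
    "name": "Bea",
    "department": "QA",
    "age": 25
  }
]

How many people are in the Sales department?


Scanning records for department = Sales
  Record 4: Hank
Count: 1

ANSWER: 1


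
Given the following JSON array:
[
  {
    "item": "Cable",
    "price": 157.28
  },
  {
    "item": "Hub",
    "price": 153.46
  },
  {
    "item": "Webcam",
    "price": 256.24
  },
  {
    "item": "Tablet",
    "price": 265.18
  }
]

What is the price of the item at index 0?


Array index 0 -> Cable
price = 157.28

ANSWER: 157.28


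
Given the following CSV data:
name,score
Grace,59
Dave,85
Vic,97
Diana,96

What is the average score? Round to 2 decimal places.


Scores: 59, 85, 97, 96
Sum = 337
Count = 4
Average = 337 / 4 = 84.25

ANSWER: 84.25


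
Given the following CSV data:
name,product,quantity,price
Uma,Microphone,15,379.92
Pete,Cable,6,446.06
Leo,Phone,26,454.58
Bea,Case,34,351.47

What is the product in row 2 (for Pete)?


Row 2: Pete
Column 'product' = Cable

ANSWER: Cable


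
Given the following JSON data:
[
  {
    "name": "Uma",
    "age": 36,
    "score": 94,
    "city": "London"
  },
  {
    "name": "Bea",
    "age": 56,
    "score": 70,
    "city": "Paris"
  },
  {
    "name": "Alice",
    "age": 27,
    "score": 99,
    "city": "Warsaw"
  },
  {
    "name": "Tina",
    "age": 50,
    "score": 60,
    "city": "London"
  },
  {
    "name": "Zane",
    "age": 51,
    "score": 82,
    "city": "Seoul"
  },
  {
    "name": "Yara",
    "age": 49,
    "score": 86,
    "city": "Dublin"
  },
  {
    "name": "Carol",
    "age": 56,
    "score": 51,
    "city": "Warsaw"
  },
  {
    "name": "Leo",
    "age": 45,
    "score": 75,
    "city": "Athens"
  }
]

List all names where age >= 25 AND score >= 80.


Checking both conditions:
  Uma (age=36, score=94) -> YES
  Bea (age=56, score=70) -> no
  Alice (age=27, score=99) -> YES
  Tina (age=50, score=60) -> no
  Zane (age=51, score=82) -> YES
  Yara (age=49, score=86) -> YES
  Carol (age=56, score=51) -> no
  Leo (age=45, score=75) -> no


ANSWER: Uma, Alice, Zane, Yara


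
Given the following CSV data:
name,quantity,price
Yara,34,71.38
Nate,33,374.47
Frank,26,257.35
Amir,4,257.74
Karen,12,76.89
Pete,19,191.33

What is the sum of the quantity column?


Values in 'quantity' column:
  Row 1: 34
  Row 2: 33
  Row 3: 26
  Row 4: 4
  Row 5: 12
  Row 6: 19
Sum = 34 + 33 + 26 + 4 + 12 + 19 = 128

ANSWER: 128


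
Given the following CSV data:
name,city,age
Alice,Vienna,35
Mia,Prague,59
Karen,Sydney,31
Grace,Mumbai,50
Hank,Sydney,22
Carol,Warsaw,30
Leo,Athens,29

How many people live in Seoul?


Scanning city column for 'Seoul':
Total matches: 0

ANSWER: 0


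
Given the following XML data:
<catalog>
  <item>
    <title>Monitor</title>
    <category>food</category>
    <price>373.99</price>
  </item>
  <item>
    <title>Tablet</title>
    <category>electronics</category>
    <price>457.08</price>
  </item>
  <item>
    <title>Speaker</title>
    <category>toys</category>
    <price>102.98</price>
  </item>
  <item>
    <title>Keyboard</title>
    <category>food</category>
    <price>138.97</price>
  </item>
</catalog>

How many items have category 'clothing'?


Scanning <item> elements for <category>clothing</category>:
Count: 0

ANSWER: 0


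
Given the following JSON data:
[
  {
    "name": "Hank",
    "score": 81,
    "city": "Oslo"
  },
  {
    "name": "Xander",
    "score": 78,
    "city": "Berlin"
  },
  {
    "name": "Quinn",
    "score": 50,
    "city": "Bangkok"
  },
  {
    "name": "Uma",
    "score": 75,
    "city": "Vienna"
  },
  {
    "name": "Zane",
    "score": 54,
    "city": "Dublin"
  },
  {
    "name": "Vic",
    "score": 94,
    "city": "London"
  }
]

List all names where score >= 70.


Filtering records where score >= 70:
  Hank (score=81) -> YES
  Xander (score=78) -> YES
  Quinn (score=50) -> no
  Uma (score=75) -> YES
  Zane (score=54) -> no
  Vic (score=94) -> YES


ANSWER: Hank, Xander, Uma, Vic


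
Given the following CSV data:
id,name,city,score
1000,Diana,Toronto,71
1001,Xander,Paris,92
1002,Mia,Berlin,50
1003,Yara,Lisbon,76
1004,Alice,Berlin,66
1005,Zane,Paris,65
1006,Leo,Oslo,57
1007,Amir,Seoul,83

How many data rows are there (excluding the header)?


Counting rows (excluding header):
Header: id,name,city,score
Data rows: 8

ANSWER: 8


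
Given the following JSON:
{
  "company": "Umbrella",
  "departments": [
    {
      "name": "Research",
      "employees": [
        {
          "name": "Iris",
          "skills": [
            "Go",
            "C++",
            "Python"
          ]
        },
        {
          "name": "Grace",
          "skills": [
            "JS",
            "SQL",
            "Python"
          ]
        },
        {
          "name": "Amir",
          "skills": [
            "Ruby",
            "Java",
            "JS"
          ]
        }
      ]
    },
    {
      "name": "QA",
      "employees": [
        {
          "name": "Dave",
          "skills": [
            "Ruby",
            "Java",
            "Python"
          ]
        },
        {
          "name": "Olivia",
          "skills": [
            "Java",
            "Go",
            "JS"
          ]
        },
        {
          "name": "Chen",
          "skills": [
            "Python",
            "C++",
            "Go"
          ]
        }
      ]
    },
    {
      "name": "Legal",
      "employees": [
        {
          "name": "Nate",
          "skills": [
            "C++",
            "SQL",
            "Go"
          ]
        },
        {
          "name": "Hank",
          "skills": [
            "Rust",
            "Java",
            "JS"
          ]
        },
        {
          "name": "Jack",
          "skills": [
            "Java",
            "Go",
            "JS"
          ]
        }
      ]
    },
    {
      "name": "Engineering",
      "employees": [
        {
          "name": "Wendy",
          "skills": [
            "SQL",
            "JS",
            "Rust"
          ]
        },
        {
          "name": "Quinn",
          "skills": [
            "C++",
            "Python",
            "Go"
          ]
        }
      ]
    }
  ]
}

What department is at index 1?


Path: departments[1].name
Value: QA

ANSWER: QA


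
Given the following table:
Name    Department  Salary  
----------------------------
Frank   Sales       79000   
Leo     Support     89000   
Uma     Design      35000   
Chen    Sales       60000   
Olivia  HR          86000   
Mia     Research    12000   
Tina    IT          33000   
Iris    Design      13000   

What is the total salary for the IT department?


IT department members:
  Tina: 33000
Total = 33000 = 33000

ANSWER: 33000


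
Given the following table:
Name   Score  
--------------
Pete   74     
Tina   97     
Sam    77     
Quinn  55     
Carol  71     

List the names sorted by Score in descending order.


Sorting by Score (descending):
  Tina: 97
  Sam: 77
  Pete: 74
  Carol: 71
  Quinn: 55


ANSWER: Tina, Sam, Pete, Carol, Quinn


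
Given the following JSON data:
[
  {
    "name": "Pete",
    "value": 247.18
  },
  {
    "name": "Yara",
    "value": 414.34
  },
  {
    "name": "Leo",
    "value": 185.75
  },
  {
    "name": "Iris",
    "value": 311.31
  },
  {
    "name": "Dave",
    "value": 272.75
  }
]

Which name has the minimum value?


Comparing values:
  Pete: 247.18
  Yara: 414.34
  Leo: 185.75
  Iris: 311.31
  Dave: 272.75
Minimum: Leo (185.75)

ANSWER: Leo


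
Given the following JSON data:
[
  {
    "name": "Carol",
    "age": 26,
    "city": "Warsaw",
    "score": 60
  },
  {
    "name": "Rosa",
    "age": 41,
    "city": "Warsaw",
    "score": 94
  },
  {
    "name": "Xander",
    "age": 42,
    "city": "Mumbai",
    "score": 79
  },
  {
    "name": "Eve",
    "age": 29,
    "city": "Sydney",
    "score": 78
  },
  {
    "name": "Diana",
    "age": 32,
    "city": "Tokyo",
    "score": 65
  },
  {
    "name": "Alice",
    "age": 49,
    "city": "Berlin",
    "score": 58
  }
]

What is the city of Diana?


Looking up record where name = Diana
Record index: 4
Field 'city' = Tokyo

ANSWER: Tokyo


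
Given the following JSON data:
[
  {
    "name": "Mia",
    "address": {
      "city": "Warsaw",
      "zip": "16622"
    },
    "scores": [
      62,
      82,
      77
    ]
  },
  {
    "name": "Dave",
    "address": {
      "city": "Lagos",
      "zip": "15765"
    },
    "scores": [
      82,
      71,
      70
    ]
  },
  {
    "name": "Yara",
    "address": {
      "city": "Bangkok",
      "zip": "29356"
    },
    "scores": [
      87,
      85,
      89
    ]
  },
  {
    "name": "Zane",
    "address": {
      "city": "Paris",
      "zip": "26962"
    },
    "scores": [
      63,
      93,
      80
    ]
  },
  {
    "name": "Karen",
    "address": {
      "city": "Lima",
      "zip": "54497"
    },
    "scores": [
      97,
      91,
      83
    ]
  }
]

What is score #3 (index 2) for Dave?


Path: records[1].scores[2]
Value: 70

ANSWER: 70


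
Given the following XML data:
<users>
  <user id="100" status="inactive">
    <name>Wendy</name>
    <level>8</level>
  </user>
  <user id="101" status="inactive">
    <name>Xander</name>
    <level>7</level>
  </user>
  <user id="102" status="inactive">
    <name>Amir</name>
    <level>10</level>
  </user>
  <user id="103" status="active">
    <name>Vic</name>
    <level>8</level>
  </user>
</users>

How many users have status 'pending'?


Counting users with status='pending':
Count: 0

ANSWER: 0


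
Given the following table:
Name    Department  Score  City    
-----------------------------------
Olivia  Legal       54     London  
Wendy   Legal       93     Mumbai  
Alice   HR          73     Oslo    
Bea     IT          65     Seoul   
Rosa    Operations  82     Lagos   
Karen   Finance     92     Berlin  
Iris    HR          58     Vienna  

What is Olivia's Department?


Row 1: Olivia
Department = Legal

ANSWER: Legal


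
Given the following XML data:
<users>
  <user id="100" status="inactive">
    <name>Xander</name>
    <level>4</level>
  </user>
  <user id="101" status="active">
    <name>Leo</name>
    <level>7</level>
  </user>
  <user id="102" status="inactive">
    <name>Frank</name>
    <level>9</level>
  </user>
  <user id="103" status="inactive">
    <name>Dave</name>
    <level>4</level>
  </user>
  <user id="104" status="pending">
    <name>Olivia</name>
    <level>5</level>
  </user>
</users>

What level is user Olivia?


Finding user: Olivia
<level>5</level>

ANSWER: 5


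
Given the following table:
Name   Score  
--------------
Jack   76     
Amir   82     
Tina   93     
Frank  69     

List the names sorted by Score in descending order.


Sorting by Score (descending):
  Tina: 93
  Amir: 82
  Jack: 76
  Frank: 69


ANSWER: Tina, Amir, Jack, Frank


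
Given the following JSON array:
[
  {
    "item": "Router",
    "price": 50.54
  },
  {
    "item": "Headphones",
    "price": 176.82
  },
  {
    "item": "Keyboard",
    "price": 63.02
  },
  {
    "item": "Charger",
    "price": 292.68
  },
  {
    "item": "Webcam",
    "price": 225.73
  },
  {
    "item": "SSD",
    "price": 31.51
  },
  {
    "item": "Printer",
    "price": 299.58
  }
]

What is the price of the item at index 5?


Array index 5 -> SSD
price = 31.51

ANSWER: 31.51


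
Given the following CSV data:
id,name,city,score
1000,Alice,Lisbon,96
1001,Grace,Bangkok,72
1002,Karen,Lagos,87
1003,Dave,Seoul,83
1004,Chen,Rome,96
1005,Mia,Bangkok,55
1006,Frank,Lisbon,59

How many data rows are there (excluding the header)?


Counting rows (excluding header):
Header: id,name,city,score
Data rows: 7

ANSWER: 7


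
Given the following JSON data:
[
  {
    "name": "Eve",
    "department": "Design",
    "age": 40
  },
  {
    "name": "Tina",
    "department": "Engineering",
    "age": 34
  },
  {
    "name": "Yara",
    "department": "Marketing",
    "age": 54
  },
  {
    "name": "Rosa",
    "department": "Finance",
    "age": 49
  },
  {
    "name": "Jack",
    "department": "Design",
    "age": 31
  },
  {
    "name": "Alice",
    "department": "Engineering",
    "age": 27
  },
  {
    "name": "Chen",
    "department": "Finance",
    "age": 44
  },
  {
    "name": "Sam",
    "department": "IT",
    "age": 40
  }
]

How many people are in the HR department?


Scanning records for department = HR
  No matches found
Count: 0

ANSWER: 0


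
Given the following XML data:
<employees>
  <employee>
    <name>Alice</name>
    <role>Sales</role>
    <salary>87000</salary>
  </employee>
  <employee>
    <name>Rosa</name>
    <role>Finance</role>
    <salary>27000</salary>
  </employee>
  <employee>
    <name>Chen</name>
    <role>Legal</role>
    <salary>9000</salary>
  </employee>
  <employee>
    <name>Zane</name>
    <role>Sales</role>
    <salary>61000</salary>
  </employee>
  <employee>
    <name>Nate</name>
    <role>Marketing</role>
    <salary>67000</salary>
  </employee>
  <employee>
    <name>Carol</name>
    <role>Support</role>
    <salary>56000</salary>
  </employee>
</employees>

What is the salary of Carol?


Searching for <employee> with <name>Carol</name>
Found at position 6
<salary>56000</salary>

ANSWER: 56000


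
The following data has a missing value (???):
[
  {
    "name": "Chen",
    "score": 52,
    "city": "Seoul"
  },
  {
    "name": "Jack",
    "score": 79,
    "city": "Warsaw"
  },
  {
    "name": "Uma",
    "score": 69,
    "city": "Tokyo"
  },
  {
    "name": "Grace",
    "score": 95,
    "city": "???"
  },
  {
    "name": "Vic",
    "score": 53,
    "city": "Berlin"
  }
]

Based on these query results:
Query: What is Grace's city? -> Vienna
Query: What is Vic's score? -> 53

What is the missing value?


The missing value is Grace's city
From query: Grace's city = Vienna

ANSWER: Vienna


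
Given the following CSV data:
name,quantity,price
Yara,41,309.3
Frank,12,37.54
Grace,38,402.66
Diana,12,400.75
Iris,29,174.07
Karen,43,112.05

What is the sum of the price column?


Values in 'price' column:
  Row 1: 309.3
  Row 2: 37.54
  Row 3: 402.66
  Row 4: 400.75
  Row 5: 174.07
  Row 6: 112.05
Sum = 309.3 + 37.54 + 402.66 + 400.75 + 174.07 + 112.05 = 1436.37

ANSWER: 1436.37


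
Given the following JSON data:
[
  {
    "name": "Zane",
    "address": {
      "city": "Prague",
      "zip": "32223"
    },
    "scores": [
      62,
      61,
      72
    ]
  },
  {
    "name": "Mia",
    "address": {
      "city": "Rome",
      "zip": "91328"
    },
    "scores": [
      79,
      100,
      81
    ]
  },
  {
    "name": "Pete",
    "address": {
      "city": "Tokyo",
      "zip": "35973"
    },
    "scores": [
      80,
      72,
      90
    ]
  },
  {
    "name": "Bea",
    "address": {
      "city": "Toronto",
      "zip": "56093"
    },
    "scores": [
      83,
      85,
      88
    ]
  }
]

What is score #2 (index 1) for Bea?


Path: records[3].scores[1]
Value: 85

ANSWER: 85


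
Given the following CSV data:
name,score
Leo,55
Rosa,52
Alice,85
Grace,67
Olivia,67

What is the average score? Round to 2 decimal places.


Scores: 55, 52, 85, 67, 67
Sum = 326
Count = 5
Average = 326 / 5 = 65.20

ANSWER: 65.20


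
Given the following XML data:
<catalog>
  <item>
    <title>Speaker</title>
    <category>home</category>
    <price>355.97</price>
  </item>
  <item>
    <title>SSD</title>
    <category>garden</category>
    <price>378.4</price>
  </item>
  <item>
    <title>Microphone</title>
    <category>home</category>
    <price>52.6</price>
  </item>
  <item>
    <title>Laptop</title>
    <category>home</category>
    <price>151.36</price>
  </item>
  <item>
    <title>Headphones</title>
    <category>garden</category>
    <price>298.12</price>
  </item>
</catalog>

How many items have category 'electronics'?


Scanning <item> elements for <category>electronics</category>:
Count: 0

ANSWER: 0


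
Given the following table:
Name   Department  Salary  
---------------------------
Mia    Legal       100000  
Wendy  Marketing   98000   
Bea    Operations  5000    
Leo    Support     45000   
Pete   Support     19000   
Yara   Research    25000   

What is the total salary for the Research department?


Research department members:
  Yara: 25000
Total = 25000 = 25000

ANSWER: 25000


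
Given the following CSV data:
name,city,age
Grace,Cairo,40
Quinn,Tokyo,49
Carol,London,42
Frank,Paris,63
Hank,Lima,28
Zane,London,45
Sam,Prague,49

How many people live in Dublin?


Scanning city column for 'Dublin':
Total matches: 0

ANSWER: 0


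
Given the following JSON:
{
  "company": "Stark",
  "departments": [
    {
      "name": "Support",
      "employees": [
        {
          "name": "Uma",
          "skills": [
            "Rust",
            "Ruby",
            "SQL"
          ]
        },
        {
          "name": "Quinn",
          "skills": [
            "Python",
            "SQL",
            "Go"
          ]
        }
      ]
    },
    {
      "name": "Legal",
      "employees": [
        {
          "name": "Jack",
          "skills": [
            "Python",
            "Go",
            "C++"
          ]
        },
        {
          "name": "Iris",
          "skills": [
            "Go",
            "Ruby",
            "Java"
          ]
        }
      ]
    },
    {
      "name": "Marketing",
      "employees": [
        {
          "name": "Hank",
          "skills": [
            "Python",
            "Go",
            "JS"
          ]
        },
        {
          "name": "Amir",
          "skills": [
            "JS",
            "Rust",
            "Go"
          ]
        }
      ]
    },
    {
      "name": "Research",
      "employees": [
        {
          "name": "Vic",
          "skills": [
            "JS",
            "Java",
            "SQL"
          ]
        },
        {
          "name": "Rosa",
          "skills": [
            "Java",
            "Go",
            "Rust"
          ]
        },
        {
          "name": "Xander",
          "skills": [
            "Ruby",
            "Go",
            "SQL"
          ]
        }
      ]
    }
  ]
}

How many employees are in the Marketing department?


Path: departments[2].employees
Count: 2

ANSWER: 2


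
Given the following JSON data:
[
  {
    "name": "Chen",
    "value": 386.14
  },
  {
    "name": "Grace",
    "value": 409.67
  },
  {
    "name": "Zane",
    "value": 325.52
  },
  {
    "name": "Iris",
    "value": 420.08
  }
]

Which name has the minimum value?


Comparing values:
  Chen: 386.14
  Grace: 409.67
  Zane: 325.52
  Iris: 420.08
Minimum: Zane (325.52)

ANSWER: Zane


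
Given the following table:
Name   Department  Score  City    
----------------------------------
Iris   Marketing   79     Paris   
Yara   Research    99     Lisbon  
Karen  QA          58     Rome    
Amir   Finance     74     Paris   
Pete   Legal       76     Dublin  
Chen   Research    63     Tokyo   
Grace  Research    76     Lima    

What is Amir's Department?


Row 4: Amir
Department = Finance

ANSWER: Finance


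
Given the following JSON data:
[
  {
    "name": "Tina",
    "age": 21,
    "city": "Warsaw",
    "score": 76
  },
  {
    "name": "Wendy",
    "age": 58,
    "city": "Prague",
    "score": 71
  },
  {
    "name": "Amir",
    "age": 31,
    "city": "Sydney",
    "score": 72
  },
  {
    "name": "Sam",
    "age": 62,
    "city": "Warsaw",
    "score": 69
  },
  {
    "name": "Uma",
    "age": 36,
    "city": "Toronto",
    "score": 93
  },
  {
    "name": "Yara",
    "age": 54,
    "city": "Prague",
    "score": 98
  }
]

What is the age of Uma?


Looking up record where name = Uma
Record index: 4
Field 'age' = 36

ANSWER: 36


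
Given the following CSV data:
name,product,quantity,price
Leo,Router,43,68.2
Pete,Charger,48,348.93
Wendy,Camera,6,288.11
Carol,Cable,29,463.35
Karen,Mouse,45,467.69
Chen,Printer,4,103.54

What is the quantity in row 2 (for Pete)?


Row 2: Pete
Column 'quantity' = 48

ANSWER: 48


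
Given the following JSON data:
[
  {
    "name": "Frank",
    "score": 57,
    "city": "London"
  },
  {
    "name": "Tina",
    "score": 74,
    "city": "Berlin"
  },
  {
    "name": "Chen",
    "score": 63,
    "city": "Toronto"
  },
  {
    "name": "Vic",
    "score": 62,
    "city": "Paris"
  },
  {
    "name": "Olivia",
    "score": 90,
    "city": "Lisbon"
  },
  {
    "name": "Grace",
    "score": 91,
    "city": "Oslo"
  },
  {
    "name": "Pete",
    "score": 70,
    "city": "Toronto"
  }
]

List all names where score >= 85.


Filtering records where score >= 85:
  Frank (score=57) -> no
  Tina (score=74) -> no
  Chen (score=63) -> no
  Vic (score=62) -> no
  Olivia (score=90) -> YES
  Grace (score=91) -> YES
  Pete (score=70) -> no


ANSWER: Olivia, Grace


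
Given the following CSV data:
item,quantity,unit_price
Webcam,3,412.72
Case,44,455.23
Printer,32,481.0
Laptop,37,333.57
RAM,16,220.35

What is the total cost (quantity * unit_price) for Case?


Row: Case
quantity = 44
unit_price = 455.23
total = 44 * 455.23 = 20030.12

ANSWER: 20030.12


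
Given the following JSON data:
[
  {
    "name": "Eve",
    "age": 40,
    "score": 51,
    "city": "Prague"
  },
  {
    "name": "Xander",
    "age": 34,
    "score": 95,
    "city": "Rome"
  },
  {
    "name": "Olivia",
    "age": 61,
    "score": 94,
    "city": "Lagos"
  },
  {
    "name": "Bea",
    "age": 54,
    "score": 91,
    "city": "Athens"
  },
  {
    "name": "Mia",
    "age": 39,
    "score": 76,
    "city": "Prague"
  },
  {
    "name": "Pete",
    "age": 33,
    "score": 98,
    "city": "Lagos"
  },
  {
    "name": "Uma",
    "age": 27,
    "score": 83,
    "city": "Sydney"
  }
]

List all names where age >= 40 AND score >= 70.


Checking both conditions:
  Eve (age=40, score=51) -> no
  Xander (age=34, score=95) -> no
  Olivia (age=61, score=94) -> YES
  Bea (age=54, score=91) -> YES
  Mia (age=39, score=76) -> no
  Pete (age=33, score=98) -> no
  Uma (age=27, score=83) -> no


ANSWER: Olivia, Bea


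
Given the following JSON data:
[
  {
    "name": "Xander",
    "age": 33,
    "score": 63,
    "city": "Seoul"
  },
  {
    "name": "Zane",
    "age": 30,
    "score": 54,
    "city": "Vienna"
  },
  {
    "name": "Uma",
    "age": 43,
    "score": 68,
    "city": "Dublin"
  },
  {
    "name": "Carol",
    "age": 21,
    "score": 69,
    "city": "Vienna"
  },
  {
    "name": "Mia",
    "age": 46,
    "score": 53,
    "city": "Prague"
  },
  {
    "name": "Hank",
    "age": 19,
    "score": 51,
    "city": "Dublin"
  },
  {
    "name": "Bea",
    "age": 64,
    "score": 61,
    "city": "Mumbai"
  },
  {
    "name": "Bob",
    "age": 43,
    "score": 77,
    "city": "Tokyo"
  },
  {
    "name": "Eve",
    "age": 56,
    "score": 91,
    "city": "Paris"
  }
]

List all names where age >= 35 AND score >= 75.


Checking both conditions:
  Xander (age=33, score=63) -> no
  Zane (age=30, score=54) -> no
  Uma (age=43, score=68) -> no
  Carol (age=21, score=69) -> no
  Mia (age=46, score=53) -> no
  Hank (age=19, score=51) -> no
  Bea (age=64, score=61) -> no
  Bob (age=43, score=77) -> YES
  Eve (age=56, score=91) -> YES


ANSWER: Bob, Eve


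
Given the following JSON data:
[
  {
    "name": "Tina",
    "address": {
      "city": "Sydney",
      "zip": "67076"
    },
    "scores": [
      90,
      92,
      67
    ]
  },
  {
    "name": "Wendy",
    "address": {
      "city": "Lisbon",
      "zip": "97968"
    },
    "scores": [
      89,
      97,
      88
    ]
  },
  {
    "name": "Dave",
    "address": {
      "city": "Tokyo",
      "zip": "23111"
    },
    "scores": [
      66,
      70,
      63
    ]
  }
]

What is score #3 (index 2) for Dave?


Path: records[2].scores[2]
Value: 63

ANSWER: 63


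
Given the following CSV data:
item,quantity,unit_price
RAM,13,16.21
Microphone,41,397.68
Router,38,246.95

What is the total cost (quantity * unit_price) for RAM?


Row: RAM
quantity = 13
unit_price = 16.21
total = 13 * 16.21 = 210.73

ANSWER: 210.73


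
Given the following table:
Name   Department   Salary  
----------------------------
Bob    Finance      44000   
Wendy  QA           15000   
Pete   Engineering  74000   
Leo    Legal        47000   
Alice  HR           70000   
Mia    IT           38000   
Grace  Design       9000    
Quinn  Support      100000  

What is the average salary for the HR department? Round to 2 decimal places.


HR department members:
  Alice: 70000
Sum = 70000
Count = 1
Average = 70000 / 1 = 70000.00

ANSWER: 70000.00


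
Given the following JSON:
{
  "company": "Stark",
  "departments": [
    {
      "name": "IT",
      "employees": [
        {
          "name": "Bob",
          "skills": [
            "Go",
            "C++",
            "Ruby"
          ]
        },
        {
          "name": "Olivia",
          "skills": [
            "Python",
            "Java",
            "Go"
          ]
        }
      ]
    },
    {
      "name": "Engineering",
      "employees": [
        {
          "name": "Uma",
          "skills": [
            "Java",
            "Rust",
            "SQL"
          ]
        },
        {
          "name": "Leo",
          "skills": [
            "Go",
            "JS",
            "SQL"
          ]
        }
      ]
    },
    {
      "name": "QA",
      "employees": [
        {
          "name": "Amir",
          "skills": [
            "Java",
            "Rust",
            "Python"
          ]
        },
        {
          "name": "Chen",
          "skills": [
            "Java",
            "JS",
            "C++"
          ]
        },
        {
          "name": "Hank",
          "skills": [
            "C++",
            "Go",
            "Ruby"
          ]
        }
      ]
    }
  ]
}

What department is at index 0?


Path: departments[0].name
Value: IT

ANSWER: IT


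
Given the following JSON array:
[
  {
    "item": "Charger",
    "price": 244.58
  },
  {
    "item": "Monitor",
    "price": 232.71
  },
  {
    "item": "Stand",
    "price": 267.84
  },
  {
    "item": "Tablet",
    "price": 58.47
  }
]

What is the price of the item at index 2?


Array index 2 -> Stand
price = 267.84

ANSWER: 267.84


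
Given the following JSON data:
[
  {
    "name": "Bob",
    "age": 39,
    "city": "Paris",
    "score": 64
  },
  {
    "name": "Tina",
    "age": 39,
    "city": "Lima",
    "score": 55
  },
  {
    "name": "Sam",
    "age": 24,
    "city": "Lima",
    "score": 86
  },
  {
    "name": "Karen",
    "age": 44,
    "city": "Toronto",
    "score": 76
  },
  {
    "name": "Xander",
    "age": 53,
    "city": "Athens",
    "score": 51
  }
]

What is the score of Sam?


Looking up record where name = Sam
Record index: 2
Field 'score' = 86

ANSWER: 86


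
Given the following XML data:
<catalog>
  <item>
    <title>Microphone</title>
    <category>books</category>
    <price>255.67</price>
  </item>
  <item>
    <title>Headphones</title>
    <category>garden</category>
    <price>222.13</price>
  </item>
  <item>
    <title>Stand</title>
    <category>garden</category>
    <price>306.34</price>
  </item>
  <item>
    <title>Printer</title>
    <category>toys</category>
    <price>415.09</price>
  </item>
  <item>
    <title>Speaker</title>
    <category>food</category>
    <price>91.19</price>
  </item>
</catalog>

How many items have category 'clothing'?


Scanning <item> elements for <category>clothing</category>:
Count: 0

ANSWER: 0


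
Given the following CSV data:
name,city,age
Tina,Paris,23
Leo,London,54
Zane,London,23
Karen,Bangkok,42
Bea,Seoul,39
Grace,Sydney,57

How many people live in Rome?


Scanning city column for 'Rome':
Total matches: 0

ANSWER: 0


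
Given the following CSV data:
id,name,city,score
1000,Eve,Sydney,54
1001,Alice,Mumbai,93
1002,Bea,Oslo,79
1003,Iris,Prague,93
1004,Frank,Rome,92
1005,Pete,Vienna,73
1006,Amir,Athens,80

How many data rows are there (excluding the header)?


Counting rows (excluding header):
Header: id,name,city,score
Data rows: 7

ANSWER: 7


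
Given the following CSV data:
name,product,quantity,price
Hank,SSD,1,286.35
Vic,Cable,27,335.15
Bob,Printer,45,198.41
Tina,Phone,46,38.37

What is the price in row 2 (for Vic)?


Row 2: Vic
Column 'price' = 335.15

ANSWER: 335.15


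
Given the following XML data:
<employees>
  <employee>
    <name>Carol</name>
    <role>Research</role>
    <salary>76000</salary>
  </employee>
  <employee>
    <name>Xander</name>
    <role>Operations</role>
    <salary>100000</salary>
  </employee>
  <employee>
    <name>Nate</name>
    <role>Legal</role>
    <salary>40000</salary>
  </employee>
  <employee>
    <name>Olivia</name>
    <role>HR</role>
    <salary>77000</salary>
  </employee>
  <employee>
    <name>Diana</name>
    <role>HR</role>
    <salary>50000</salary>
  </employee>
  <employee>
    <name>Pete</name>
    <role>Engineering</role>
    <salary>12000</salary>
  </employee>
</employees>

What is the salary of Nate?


Searching for <employee> with <name>Nate</name>
Found at position 3
<salary>40000</salary>

ANSWER: 40000


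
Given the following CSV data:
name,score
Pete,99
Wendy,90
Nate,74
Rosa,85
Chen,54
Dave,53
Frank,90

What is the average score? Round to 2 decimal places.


Scores: 99, 90, 74, 85, 54, 53, 90
Sum = 545
Count = 7
Average = 545 / 7 = 77.86

ANSWER: 77.86


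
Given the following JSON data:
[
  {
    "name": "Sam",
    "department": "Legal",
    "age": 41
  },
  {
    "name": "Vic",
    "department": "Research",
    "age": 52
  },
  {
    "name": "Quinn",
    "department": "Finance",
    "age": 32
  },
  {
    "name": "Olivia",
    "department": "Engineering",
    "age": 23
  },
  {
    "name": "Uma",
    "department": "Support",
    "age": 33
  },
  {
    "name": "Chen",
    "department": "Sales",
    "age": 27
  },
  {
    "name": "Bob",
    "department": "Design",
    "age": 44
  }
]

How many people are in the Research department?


Scanning records for department = Research
  Record 1: Vic
Count: 1

ANSWER: 1


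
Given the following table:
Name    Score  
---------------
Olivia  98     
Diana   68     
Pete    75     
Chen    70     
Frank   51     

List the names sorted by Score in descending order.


Sorting by Score (descending):
  Olivia: 98
  Pete: 75
  Chen: 70
  Diana: 68
  Frank: 51


ANSWER: Olivia, Pete, Chen, Diana, Frank
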